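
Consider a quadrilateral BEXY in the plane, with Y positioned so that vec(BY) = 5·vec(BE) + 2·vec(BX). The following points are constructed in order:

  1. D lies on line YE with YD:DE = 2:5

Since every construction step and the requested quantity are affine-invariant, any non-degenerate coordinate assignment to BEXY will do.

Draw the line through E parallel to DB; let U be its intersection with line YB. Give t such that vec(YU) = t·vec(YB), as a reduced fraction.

t = 7/2

Choose coordinates B = (0, 0), E = (1, 0), X = (0, 1), Y = (5, 2).
1. D lies on line YE with YD:DE = 2:5 ⇒ D = (27/7, 10/7)
through E parallel to DB: direction (-27/7, -10/7); meets YB at U = (-25/2, -5)
U = Y + t·(B−Y) with t = 7/2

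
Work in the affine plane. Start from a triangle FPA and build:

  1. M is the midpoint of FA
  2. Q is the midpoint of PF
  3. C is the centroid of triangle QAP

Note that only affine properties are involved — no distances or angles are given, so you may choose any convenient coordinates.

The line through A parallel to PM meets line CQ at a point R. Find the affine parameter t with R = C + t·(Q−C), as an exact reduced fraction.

Choose coordinates F = (0, 0), P = (1, 0), A = (0, 1).
1. M is the midpoint of FA ⇒ M = (0, 1/2)
2. Q is the midpoint of PF ⇒ Q = (1/2, 0)
3. C is the centroid of triangle QAP ⇒ C = (1/2, 1/3)
through A parallel to PM: direction (-1, 1/2); meets CQ at R = (1/2, 3/4)
R = C + t·(Q−C) with t = -5/4

t = -5/4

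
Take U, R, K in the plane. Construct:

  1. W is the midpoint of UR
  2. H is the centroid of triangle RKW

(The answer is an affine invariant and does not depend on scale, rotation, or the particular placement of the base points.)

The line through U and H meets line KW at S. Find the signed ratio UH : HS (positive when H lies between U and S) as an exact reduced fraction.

UH:HS = -4

Choose coordinates U = (0, 0), R = (1, 0), K = (0, 1).
1. W is the midpoint of UR ⇒ W = (1/2, 0)
2. H is the centroid of triangle RKW ⇒ H = (1/2, 1/3)
line UH meets KW at S = (3/8, 1/4)
H = U + t·(S−U) with t = 4/3, so UH:HS = 4/3:-1/3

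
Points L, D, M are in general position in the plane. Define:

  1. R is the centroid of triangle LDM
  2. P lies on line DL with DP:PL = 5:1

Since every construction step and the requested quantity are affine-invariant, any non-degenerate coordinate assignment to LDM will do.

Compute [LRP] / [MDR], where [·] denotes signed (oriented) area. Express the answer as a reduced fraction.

[LRP]:[MDR] = 1/6

Set L = (0, 0), D = (1, 0), M = (0, 1); any affine frame gives the same invariant.
1. R is the centroid of triangle LDM ⇒ R = (1/3, 1/3)
2. P lies on line DL with DP:PL = 5:1 ⇒ P = (1/6, 0)
2·[LRP] = -1/18, 2·[MDR] = -1/3
[LRP]:[MDR] = -1/18:-1/3 = 1/6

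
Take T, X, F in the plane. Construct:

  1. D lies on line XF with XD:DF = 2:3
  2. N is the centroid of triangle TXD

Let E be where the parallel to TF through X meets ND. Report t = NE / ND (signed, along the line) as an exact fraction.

Assign T = (0, 0), X = (1, 0), F = (0, 1) — the answer is frame-independent, so this choice is without loss of generality.
1. D lies on line XF with XD:DF = 2:3 ⇒ D = (3/5, 2/5)
2. N is the centroid of triangle TXD ⇒ N = (8/15, 2/15)
through X parallel to TF: direction (0, 1); meets ND at E = (1, 2)
E = N + t·(D−N) with t = 7

t = 7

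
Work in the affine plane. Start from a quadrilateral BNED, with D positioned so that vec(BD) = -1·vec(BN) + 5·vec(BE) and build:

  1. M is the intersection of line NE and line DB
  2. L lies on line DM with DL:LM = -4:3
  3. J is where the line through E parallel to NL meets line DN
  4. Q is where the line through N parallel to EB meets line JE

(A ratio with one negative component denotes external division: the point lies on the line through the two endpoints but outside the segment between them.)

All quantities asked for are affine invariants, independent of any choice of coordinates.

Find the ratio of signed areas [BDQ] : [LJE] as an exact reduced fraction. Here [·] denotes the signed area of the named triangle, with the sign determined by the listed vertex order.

Assign B = (0, 0), N = (1, 0), E = (0, 1), D = (-1, 5) — the answer is frame-independent, so this choice is without loss of generality.
1. M is the intersection of line NE and line DB ⇒ M = (-1/4, 5/4)
2. L lies on line DM with DL:LM = -4:3 ⇒ L = (2, -10)
3. J is where the line through E parallel to NL meets line DN ⇒ J = (-1/5, 3)
4. Q is where the line through N parallel to EB meets line JE ⇒ Q = (1, -9)
2·[BDQ] = 4, 2·[LJE] = 9/5
[BDQ]:[LJE] = 4:9/5 = 20/9

[BDQ]:[LJE] = 20/9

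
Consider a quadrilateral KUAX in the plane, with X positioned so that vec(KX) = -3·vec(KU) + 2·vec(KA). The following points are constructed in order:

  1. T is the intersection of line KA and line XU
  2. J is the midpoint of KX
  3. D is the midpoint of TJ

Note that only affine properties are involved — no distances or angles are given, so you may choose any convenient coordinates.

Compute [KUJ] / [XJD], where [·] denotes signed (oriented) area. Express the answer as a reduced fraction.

Assign K = (0, 0), U = (1, 0), A = (0, 1), X = (-3, 2) — the answer is frame-independent, so this choice is without loss of generality.
1. T is the intersection of line KA and line XU ⇒ T = (0, 1/2)
2. J is the midpoint of KX ⇒ J = (-3/2, 1)
3. D is the midpoint of TJ ⇒ D = (-3/4, 3/4)
2·[KUJ] = 1, 2·[XJD] = 3/8
[KUJ]:[XJD] = 1:3/8 = 8/3

[KUJ]:[XJD] = 8/3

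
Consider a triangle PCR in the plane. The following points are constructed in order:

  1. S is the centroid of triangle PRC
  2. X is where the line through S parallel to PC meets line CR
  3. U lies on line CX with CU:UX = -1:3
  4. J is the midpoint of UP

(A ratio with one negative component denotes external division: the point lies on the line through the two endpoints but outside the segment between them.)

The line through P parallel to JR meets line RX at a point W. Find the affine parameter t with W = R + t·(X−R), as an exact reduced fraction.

t = -7/4

Choose coordinates P = (0, 0), C = (1, 0), R = (0, 1).
1. S is the centroid of triangle PRC ⇒ S = (1/3, 1/3)
2. X is where the line through S parallel to PC meets line CR ⇒ X = (2/3, 1/3)
3. U lies on line CX with CU:UX = -1:3 ⇒ U = (7/6, -1/6)
4. J is the midpoint of UP ⇒ J = (7/12, -1/12)
through P parallel to JR: direction (-7/12, 13/12); meets RX at W = (-7/6, 13/6)
W = R + t·(X−R) with t = -7/4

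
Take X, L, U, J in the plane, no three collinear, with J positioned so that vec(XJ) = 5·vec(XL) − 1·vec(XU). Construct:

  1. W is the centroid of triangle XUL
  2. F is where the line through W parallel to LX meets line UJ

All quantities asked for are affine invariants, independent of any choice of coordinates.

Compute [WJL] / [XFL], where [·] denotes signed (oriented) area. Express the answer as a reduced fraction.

[WJL]:[XFL] = 2

Choose coordinates X = (0, 0), L = (1, 0), U = (0, 1), J = (5, -1).
1. W is the centroid of triangle XUL ⇒ W = (1/3, 1/3)
2. F is where the line through W parallel to LX meets line UJ ⇒ F = (5/3, 1/3)
2·[WJL] = -2/3, 2·[XFL] = -1/3
[WJL]:[XFL] = -2/3:-1/3 = 2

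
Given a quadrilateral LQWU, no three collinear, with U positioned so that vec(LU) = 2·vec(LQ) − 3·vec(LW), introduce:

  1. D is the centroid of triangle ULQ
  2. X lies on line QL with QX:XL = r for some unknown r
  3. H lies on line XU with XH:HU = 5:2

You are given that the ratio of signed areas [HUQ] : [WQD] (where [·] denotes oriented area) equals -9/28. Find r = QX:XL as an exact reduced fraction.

r = 3/5

Work in coordinates with L = (0, 0), Q = (1, 0), W = (0, 1), U = (2, -3).
1. D is the centroid of triangle ULQ ⇒ D = (1, -1)
2. With QX:XL = r, write λ = r/(r+1) so X = Q + λ·(L−Q); X is affine-linear in λ
3. H lies on line XU with XH:HU = 5:2 ⇒ H is an affine combination of earlier points and hence also affine-linear in λ
Every point depending on X is an affine combination of X and λ-independent points, so each such coordinate is linear in λ; the λ² term in each signed area is a multiple of (L−Q)×(L−Q) = 0, so 2·[HUQ] and 2·[WQD] are each linear in λ. Evaluating at λ=0 and λ=1:
  2·[HUQ] = 6/7·λ,   2·[WQD] = -1
So [HUQ]:[WQD] = (6/7·λ) / (-1). Setting this equal to -9/28:
  6/7·λ = -9/28·(-1)  ⇒  λ = 3/8
Then r = λ/(1−λ) = (3/8)/(5/8) = 3/5. Check: with r = 3/5, X = (5/8, 0) and [HUQ]:[WQD] = -9/28 as required.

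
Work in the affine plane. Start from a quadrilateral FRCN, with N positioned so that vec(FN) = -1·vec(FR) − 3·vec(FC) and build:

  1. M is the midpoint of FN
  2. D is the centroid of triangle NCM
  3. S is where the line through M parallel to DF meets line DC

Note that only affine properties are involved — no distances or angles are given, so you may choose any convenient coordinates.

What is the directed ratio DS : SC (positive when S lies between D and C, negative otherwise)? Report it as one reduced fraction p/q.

DS:SC = -1/4

Set F = (0, 0), R = (1, 0), C = (0, 1), N = (-1, -3); any affine frame gives the same invariant.
1. M is the midpoint of FN ⇒ M = (-1/2, -3/2)
2. D is the centroid of triangle NCM ⇒ D = (-1/2, -7/6)
3. S is where the line through M parallel to DF meets line DC ⇒ S = (-2/3, -17/9)
S = D + t·(C−D) with t = -1/3, so DS:SC = t:(1−t) = -1/3:4/3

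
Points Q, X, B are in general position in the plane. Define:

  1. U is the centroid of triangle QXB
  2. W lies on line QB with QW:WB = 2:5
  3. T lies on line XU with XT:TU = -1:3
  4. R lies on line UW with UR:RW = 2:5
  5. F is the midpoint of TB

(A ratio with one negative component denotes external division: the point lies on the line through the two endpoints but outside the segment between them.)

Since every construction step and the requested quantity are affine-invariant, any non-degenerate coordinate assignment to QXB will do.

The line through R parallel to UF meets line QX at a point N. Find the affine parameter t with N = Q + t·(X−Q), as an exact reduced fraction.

t = -51/49

Work in coordinates with Q = (0, 0), X = (1, 0), B = (0, 1).
1. U is the centroid of triangle QXB ⇒ U = (1/3, 1/3)
2. W lies on line QB with QW:WB = 2:5 ⇒ W = (0, 2/7)
3. T lies on line XU with XT:TU = -1:3 ⇒ T = (4/3, -1/6)
4. R lies on line UW with UR:RW = 2:5 ⇒ R = (5/21, 47/147)
5. F is the midpoint of TB ⇒ F = (2/3, 5/12)
through R parallel to UF: direction (1/3, 1/12); meets QX at N = (-51/49, 0)
N = Q + t·(X−Q) with t = -51/49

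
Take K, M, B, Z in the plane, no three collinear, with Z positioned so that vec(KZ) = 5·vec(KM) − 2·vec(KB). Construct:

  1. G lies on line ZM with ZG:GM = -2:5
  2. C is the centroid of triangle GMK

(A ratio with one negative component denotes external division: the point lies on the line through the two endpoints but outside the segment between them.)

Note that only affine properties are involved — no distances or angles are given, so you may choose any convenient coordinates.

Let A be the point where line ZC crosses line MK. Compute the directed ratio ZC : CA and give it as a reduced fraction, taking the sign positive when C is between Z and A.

Choose coordinates K = (0, 0), M = (1, 0), B = (0, 1), Z = (5, -2).
1. G lies on line ZM with ZG:GM = -2:5 ⇒ G = (23/3, -10/3)
2. C is the centroid of triangle GMK ⇒ C = (26/9, -10/9)
line ZC meets MK at A = (1/4, 0)
C = Z + t·(A−Z) with t = 4/9, so ZC:CA = 4/9:5/9

ZC:CA = 4/5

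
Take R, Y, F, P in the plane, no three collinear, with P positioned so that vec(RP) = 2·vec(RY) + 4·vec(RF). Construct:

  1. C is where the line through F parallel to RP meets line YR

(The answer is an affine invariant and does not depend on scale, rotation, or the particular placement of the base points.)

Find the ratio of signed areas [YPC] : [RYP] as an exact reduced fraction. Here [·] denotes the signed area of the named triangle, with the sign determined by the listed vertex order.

Work in coordinates with R = (0, 0), Y = (1, 0), F = (0, 1), P = (2, 4).
1. C is where the line through F parallel to RP meets line YR ⇒ C = (-1/2, 0)
2·[YPC] = 6, 2·[RYP] = 4
[YPC]:[RYP] = 6:4 = 3/2

[YPC]:[RYP] = 3/2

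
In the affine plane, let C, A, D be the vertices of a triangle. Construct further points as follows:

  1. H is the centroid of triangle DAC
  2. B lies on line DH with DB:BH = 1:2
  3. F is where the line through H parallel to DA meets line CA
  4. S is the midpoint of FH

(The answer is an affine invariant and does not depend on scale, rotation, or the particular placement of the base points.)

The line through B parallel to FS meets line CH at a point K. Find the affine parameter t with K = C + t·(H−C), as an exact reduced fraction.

Assign C = (0, 0), A = (1, 0), D = (0, 1) — the answer is frame-independent, so this choice is without loss of generality.
1. H is the centroid of triangle DAC ⇒ H = (1/3, 1/3)
2. B lies on line DH with DB:BH = 1:2 ⇒ B = (1/9, 7/9)
3. F is where the line through H parallel to DA meets line CA ⇒ F = (2/3, 0)
4. S is the midpoint of FH ⇒ S = (1/2, 1/6)
through B parallel to FS: direction (-1/6, 1/6); meets CH at K = (4/9, 4/9)
K = C + t·(H−C) with t = 4/3

t = 4/3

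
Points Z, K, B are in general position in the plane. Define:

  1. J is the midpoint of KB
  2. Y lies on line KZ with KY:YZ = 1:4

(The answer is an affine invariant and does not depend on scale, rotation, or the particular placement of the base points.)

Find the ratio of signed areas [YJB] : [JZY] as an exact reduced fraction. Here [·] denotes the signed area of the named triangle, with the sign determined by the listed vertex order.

[YJB]:[JZY] = 1/4

Work in coordinates with Z = (0, 0), K = (1, 0), B = (0, 1).
1. J is the midpoint of KB ⇒ J = (1/2, 1/2)
2. Y lies on line KZ with KY:YZ = 1:4 ⇒ Y = (4/5, 0)
2·[YJB] = 1/10, 2·[JZY] = 2/5
[YJB]:[JZY] = 1/10:2/5 = 1/4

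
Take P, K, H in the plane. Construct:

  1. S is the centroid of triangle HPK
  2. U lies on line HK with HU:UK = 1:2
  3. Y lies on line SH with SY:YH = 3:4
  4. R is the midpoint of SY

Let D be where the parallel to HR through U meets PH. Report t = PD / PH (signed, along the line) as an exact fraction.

Set P = (0, 0), K = (1, 0), H = (0, 1); any affine frame gives the same invariant.
1. S is the centroid of triangle HPK ⇒ S = (1/3, 1/3)
2. U lies on line HK with HU:UK = 1:2 ⇒ U = (1/3, 2/3)
3. Y lies on line SH with SY:YH = 3:4 ⇒ Y = (4/21, 13/21)
4. R is the midpoint of SY ⇒ R = (11/42, 10/21)
through U parallel to HR: direction (11/42, -11/21); meets PH at D = (0, 4/3)
D = P + t·(H−P) with t = 4/3

t = 4/3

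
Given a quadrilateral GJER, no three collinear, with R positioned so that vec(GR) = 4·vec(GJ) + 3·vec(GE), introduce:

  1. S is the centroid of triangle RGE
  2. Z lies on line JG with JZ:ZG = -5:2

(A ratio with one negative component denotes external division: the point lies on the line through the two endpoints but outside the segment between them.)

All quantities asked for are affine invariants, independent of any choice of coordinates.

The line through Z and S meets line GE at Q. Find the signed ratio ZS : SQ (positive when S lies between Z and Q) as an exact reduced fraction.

ZS:SQ = -3/2

Work in coordinates with G = (0, 0), J = (1, 0), E = (0, 1), R = (4, 3).
1. S is the centroid of triangle RGE ⇒ S = (4/3, 4/3)
2. Z lies on line JG with JZ:ZG = -5:2 ⇒ Z = (-2/3, 0)
line ZS meets GE at Q = (0, 4/9)
S = Z + t·(Q−Z) with t = 3, so ZS:SQ = 3:-2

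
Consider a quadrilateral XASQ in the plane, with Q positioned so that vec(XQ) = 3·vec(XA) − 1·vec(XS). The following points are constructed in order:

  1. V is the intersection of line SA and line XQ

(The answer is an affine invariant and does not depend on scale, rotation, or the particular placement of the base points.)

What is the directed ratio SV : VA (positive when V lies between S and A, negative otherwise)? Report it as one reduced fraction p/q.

SV:VA = -3

Set X = (0, 0), A = (1, 0), S = (0, 1), Q = (3, -1); any affine frame gives the same invariant.
1. V is the intersection of line SA and line XQ ⇒ V = (3/2, -1/2)
V = S + t·(A−S) with t = 3/2, so SV:VA = t:(1−t) = 3/2:-1/2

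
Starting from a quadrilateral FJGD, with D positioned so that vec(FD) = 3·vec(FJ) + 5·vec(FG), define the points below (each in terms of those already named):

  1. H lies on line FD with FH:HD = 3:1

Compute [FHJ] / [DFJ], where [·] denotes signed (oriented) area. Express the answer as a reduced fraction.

[FHJ]:[DFJ] = -3/4

Choose coordinates F = (0, 0), J = (1, 0), G = (0, 1), D = (3, 5).
1. H lies on line FD with FH:HD = 3:1 ⇒ H = (9/4, 15/4)
2·[FHJ] = -15/4, 2·[DFJ] = 5
[FHJ]:[DFJ] = -15/4:5 = -3/4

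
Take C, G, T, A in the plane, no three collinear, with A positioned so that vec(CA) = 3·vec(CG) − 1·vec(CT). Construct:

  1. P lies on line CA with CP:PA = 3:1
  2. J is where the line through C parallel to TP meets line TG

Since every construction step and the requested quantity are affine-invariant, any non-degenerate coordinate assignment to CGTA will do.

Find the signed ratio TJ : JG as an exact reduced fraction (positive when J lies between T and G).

TJ:JG = -9/7

Choose coordinates C = (0, 0), G = (1, 0), T = (0, 1), A = (3, -1).
1. P lies on line CA with CP:PA = 3:1 ⇒ P = (9/4, -3/4)
2. J is where the line through C parallel to TP meets line TG ⇒ J = (9/2, -7/2)
J = T + t·(G−T) with t = 9/2, so TJ:JG = t:(1−t) = 9/2:-7/2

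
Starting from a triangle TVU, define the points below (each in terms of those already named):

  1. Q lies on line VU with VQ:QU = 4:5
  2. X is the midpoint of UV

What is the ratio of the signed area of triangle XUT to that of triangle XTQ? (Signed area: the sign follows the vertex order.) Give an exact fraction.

[XUT]:[XTQ] = 9

Assign T = (0, 0), V = (1, 0), U = (0, 1) — the answer is frame-independent, so this choice is without loss of generality.
1. Q lies on line VU with VQ:QU = 4:5 ⇒ Q = (5/9, 4/9)
2. X is the midpoint of UV ⇒ X = (1/2, 1/2)
2·[XUT] = 1/2, 2·[XTQ] = 1/18
[XUT]:[XTQ] = 1/2:1/18 = 9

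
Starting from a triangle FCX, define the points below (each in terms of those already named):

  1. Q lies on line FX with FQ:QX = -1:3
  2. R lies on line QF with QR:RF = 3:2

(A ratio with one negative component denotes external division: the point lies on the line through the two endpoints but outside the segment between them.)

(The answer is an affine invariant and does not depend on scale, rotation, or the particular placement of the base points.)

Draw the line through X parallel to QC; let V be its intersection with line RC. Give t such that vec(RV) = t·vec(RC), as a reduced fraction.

t = -4

Set F = (0, 0), C = (1, 0), X = (0, 1); any affine frame gives the same invariant.
1. Q lies on line FX with FQ:QX = -1:3 ⇒ Q = (0, -1/2)
2. R lies on line QF with QR:RF = 3:2 ⇒ R = (0, -1/5)
through X parallel to QC: direction (1, 1/2); meets RC at V = (-4, -1)
V = R + t·(C−R) with t = -4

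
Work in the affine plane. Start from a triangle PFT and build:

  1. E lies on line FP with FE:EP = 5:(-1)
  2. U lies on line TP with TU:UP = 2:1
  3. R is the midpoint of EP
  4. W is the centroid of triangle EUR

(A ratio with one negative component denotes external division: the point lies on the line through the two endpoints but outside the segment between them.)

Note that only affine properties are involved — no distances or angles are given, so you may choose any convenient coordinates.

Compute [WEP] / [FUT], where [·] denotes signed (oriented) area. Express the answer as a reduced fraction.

Work in coordinates with P = (0, 0), F = (1, 0), T = (0, 1).
1. E lies on line FP with FE:EP = 5:(-1) ⇒ E = (-1/4, 0)
2. U lies on line TP with TU:UP = 2:1 ⇒ U = (0, 1/3)
3. R is the midpoint of EP ⇒ R = (-1/8, 0)
4. W is the centroid of triangle EUR ⇒ W = (-1/8, 1/9)
2·[WEP] = 1/36, 2·[FUT] = -2/3
[WEP]:[FUT] = 1/36:-2/3 = -1/24

[WEP]:[FUT] = -1/24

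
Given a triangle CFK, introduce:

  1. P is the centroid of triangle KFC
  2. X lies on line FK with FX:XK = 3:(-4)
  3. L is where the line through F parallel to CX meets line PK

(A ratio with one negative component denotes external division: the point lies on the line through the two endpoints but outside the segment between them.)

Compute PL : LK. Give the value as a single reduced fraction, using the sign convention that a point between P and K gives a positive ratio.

Work in coordinates with C = (0, 0), F = (1, 0), K = (0, 1).
1. P is the centroid of triangle KFC ⇒ P = (1/3, 1/3)
2. X lies on line FK with FX:XK = 3:(-4) ⇒ X = (4, -3)
3. L is where the line through F parallel to CX meets line PK ⇒ L = (1/5, 3/5)
L = P + t·(K−P) with t = 2/5, so PL:LK = t:(1−t) = 2/5:3/5

PL:LK = 2/3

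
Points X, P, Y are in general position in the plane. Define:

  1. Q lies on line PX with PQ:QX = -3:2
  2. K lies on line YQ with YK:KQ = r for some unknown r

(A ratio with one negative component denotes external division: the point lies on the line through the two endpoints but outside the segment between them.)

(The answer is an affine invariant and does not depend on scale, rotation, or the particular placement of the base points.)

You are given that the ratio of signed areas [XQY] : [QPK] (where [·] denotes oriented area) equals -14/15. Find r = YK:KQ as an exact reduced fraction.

r = 2/5

Assign X = (0, 0), P = (1, 0), Y = (0, 1) — the answer is frame-independent, so this choice is without loss of generality.
1. Q lies on line PX with PQ:QX = -3:2 ⇒ Q = (-2, 0)
2. With YK:KQ = r, write λ = r/(r+1) so K = Y + λ·(Q−Y); K is affine-linear in λ
Every point depending on K is an affine combination of K and λ-independent points, so each such coordinate is linear in λ; the λ² term in each signed area is a multiple of (Q−Y)×(Q−Y) = 0, so 2·[XQY] and 2·[QPK] are each linear in λ. Evaluating at λ=0 and λ=1:
  2·[XQY] = -2,   2·[QPK] = -3·λ + 3
So [XQY]:[QPK] = (-2) / (-3·λ + 3). Setting this equal to -14/15:
  -2 = -14/15·(-3·λ + 3)  ⇒  λ = 2/7
Then r = λ/(1−λ) = (2/7)/(5/7) = 2/5. Check: with r = 2/5, K = (-4/7, 5/7) and [XQY]:[QPK] = -14/15 as required.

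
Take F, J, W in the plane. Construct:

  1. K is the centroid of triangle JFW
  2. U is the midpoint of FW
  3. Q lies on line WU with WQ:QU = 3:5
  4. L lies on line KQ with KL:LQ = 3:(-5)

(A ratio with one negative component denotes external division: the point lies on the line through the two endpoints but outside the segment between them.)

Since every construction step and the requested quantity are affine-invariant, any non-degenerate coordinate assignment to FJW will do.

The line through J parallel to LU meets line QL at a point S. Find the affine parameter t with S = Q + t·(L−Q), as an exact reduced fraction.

Choose coordinates F = (0, 0), J = (1, 0), W = (0, 1).
1. K is the centroid of triangle JFW ⇒ K = (1/3, 1/3)
2. U is the midpoint of FW ⇒ U = (0, 1/2)
3. Q lies on line WU with WQ:QU = 3:5 ⇒ Q = (0, 13/16)
4. L lies on line KQ with KL:LQ = 3:(-5) ⇒ L = (5/6, -37/96)
through J parallel to LU: direction (-5/6, 85/96); meets QL at S = (-2/3, 85/48)
S = Q + t·(L−Q) with t = -4/5

t = -4/5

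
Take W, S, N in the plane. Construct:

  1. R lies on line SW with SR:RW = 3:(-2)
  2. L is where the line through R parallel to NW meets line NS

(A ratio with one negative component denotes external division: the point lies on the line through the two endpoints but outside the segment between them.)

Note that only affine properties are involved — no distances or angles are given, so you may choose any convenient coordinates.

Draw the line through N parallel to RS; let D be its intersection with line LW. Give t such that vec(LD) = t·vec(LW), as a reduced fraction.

Set W = (0, 0), S = (1, 0), N = (0, 1); any affine frame gives the same invariant.
1. R lies on line SW with SR:RW = 3:(-2) ⇒ R = (-2, 0)
2. L is where the line through R parallel to NW meets line NS ⇒ L = (-2, 3)
through N parallel to RS: direction (3, 0); meets LW at D = (-2/3, 1)
D = L + t·(W−L) with t = 2/3

t = 2/3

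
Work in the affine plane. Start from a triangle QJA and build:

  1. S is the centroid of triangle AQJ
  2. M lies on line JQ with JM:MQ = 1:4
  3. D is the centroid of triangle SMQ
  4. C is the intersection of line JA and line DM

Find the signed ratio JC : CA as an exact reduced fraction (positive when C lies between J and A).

JC:CA = -1/15

Work in coordinates with Q = (0, 0), J = (1, 0), A = (0, 1).
1. S is the centroid of triangle AQJ ⇒ S = (1/3, 1/3)
2. M lies on line JQ with JM:MQ = 1:4 ⇒ M = (4/5, 0)
3. D is the centroid of triangle SMQ ⇒ D = (17/45, 1/9)
4. C is the intersection of line JA and line DM ⇒ C = (15/14, -1/14)
C = J + t·(A−J) with t = -1/14, so JC:CA = t:(1−t) = -1/14:15/14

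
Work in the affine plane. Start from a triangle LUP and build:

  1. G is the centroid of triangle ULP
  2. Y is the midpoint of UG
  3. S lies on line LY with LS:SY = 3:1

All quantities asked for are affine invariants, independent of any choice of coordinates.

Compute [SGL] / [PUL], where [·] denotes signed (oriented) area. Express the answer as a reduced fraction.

Choose coordinates L = (0, 0), U = (1, 0), P = (0, 1).
1. G is the centroid of triangle ULP ⇒ G = (1/3, 1/3)
2. Y is the midpoint of UG ⇒ Y = (2/3, 1/6)
3. S lies on line LY with LS:SY = 3:1 ⇒ S = (1/2, 1/8)
2·[SGL] = 1/8, 2·[PUL] = -1
[SGL]:[PUL] = 1/8:-1 = -1/8

[SGL]:[PUL] = -1/8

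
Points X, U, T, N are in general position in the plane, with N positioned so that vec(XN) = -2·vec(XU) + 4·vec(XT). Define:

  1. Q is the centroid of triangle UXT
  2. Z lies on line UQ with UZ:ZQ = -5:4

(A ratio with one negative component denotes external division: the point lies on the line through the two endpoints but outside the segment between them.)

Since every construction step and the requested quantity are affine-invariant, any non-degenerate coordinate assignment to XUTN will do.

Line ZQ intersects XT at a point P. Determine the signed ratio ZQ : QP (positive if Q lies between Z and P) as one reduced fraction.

ZQ:QP = -8

Choose coordinates X = (0, 0), U = (1, 0), T = (0, 1), N = (-2, 4).
1. Q is the centroid of triangle UXT ⇒ Q = (1/3, 1/3)
2. Z lies on line UQ with UZ:ZQ = -5:4 ⇒ Z = (-7/3, 5/3)
line ZQ meets XT at P = (0, 1/2)
Q = Z + t·(P−Z) with t = 8/7, so ZQ:QP = 8/7:-1/7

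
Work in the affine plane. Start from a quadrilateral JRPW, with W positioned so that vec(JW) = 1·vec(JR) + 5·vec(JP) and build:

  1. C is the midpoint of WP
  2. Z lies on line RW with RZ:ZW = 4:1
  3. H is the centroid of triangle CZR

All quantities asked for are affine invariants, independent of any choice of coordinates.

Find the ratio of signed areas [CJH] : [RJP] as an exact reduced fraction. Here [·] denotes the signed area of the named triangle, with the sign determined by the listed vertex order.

Assign J = (0, 0), R = (1, 0), P = (0, 1), W = (1, 5) — the answer is frame-independent, so this choice is without loss of generality.
1. C is the midpoint of WP ⇒ C = (1/2, 3)
2. Z lies on line RW with RZ:ZW = 4:1 ⇒ Z = (1, 4)
3. H is the centroid of triangle CZR ⇒ H = (5/6, 7/3)
2·[CJH] = 4/3, 2·[RJP] = -1
[CJH]:[RJP] = 4/3:-1 = -4/3

[CJH]:[RJP] = -4/3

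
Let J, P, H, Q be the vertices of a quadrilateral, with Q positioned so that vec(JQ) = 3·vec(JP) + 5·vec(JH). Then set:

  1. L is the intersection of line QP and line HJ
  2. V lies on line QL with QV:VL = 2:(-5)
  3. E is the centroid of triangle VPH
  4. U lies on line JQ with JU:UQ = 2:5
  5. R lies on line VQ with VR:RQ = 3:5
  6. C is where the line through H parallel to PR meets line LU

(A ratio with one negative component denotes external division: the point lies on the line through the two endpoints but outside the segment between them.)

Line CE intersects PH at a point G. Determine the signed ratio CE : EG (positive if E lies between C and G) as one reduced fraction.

CE:EG = 13/50

Work in coordinates with J = (0, 0), P = (1, 0), H = (0, 1), Q = (3, 5).
1. L is the intersection of line QP and line HJ ⇒ L = (0, -5/2)
2. V lies on line QL with QV:VL = 2:(-5) ⇒ V = (5, 10)
3. E is the centroid of triangle VPH ⇒ E = (2, 11/3)
4. U lies on line JQ with JU:UQ = 2:5 ⇒ U = (6/7, 10/7)
5. R lies on line VQ with VR:RQ = 3:5 ⇒ R = (17/4, 65/8)
6. C is where the line through H parallel to PR meets line LU ⇒ C = (42/25, 26/5)
line CE meets PH at G = (42/13, -29/13)
E = C + t·(G−C) with t = 13/63, so CE:EG = 13/63:50/63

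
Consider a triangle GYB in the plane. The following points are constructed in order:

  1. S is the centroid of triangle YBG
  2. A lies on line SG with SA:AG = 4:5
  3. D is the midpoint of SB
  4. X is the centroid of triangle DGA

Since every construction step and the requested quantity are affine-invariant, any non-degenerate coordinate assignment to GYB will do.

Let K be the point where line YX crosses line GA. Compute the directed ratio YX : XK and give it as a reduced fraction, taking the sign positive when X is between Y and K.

Assign G = (0, 0), Y = (1, 0), B = (0, 1) — the answer is frame-independent, so this choice is without loss of generality.
1. S is the centroid of triangle YBG ⇒ S = (1/3, 1/3)
2. A lies on line SG with SA:AG = 4:5 ⇒ A = (5/27, 5/27)
3. D is the midpoint of SB ⇒ D = (1/6, 2/3)
4. X is the centroid of triangle DGA ⇒ X = (19/162, 23/81)
line YX meets GA at K = (46/189, 46/189)
X = Y + t·(K−Y) with t = 7/6, so YX:XK = 7/6:-1/6

YX:XK = -7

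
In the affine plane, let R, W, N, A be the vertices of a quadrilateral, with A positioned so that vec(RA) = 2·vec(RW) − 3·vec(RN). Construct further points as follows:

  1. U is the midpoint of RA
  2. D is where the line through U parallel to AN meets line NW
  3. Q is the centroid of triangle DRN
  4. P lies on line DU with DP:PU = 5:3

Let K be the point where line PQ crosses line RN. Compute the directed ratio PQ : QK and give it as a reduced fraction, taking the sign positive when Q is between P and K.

Assign R = (0, 0), W = (1, 0), N = (0, 1), A = (2, -3) — the answer is frame-independent, so this choice is without loss of generality.
1. U is the midpoint of RA ⇒ U = (1, -3/2)
2. D is where the line through U parallel to AN meets line NW ⇒ D = (-1/2, 3/2)
3. Q is the centroid of triangle DRN ⇒ Q = (-1/6, 5/6)
4. P lies on line DU with DP:PU = 5:3 ⇒ P = (7/16, -3/8)
line PQ meets RN at K = (0, 1/2)
Q = P + t·(K−P) with t = 29/21, so PQ:QK = 29/21:-8/21

PQ:QK = -29/8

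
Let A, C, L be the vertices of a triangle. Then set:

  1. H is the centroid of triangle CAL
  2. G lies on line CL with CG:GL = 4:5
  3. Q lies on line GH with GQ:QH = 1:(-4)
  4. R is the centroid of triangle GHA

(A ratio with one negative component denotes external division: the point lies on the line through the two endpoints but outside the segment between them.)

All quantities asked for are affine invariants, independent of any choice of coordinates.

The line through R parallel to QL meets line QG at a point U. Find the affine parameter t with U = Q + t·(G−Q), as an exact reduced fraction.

Assign A = (0, 0), C = (1, 0), L = (0, 1) — the answer is frame-independent, so this choice is without loss of generality.
1. H is the centroid of triangle CAL ⇒ H = (1/3, 1/3)
2. G lies on line CL with CG:GL = 4:5 ⇒ G = (5/9, 4/9)
3. Q lies on line GH with GQ:QH = 1:(-4) ⇒ Q = (17/27, 13/27)
4. R is the centroid of triangle GHA ⇒ R = (8/27, 7/27)
through R parallel to QL: direction (-17/27, 14/27); meets QG at U = (103/405, 119/405)
U = Q + t·(G−Q) with t = 76/15

t = 76/15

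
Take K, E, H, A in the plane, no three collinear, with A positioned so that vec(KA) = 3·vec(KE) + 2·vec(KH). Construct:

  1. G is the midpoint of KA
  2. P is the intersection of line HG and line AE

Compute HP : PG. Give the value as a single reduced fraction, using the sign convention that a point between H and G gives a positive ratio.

Work in coordinates with K = (0, 0), E = (1, 0), H = (0, 1), A = (3, 2).
1. G is the midpoint of KA ⇒ G = (3/2, 1)
2. P is the intersection of line HG and line AE ⇒ P = (2, 1)
P = H + t·(G−H) with t = 4/3, so HP:PG = t:(1−t) = 4/3:-1/3

HP:PG = -4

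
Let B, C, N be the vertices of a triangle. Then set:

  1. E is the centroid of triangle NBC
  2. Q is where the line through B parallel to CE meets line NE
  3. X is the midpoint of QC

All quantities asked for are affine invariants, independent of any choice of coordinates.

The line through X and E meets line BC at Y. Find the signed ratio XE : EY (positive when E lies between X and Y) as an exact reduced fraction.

XE:EY = -3/2

Work in coordinates with B = (0, 0), C = (1, 0), N = (0, 1).
1. E is the centroid of triangle NBC ⇒ E = (1/3, 1/3)
2. Q is where the line through B parallel to CE meets line NE ⇒ Q = (2/3, -1/3)
3. X is the midpoint of QC ⇒ X = (5/6, -1/6)
line XE meets BC at Y = (2/3, 0)
E = X + t·(Y−X) with t = 3, so XE:EY = 3:-2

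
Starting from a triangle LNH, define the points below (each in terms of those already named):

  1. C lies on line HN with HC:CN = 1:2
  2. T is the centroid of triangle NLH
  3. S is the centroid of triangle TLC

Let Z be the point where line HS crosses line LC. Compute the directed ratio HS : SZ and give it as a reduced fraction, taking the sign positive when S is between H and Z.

Choose coordinates L = (0, 0), N = (1, 0), H = (0, 1).
1. C lies on line HN with HC:CN = 1:2 ⇒ C = (1/3, 2/3)
2. T is the centroid of triangle NLH ⇒ T = (1/3, 1/3)
3. S is the centroid of triangle TLC ⇒ S = (2/9, 1/3)
line HS meets LC at Z = (1/5, 2/5)
S = H + t·(Z−H) with t = 10/9, so HS:SZ = 10/9:-1/9

HS:SZ = -10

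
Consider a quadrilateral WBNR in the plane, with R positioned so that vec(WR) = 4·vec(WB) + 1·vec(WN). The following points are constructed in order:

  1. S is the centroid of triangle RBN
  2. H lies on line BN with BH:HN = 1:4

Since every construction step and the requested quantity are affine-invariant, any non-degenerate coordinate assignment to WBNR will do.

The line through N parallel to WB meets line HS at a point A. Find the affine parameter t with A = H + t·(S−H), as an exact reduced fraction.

Set W = (0, 0), B = (1, 0), N = (0, 1), R = (4, 1); any affine frame gives the same invariant.
1. S is the centroid of triangle RBN ⇒ S = (5/3, 2/3)
2. H lies on line BN with BH:HN = 1:4 ⇒ H = (4/5, 1/5)
through N parallel to WB: direction (1, 0); meets HS at A = (16/7, 1)
A = H + t·(S−H) with t = 12/7

t = 12/7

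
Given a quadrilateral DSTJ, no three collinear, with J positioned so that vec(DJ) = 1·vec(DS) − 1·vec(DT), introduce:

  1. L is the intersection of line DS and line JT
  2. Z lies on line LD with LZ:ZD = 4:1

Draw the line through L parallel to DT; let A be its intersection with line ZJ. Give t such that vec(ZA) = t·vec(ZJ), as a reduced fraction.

Work in coordinates with D = (0, 0), S = (1, 0), T = (0, 1), J = (1, -1).
1. L is the intersection of line DS and line JT ⇒ L = (1/2, 0)
2. Z lies on line LD with LZ:ZD = 4:1 ⇒ Z = (1/10, 0)
through L parallel to DT: direction (0, 1); meets ZJ at A = (1/2, -4/9)
A = Z + t·(J−Z) with t = 4/9

t = 4/9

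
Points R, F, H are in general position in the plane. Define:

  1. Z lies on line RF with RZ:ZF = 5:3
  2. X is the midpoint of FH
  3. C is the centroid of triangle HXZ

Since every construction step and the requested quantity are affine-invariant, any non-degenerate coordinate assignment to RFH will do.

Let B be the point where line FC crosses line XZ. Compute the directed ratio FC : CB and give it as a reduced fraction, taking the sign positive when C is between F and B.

Assign R = (0, 0), F = (1, 0), H = (0, 1) — the answer is frame-independent, so this choice is without loss of generality.
1. Z lies on line RF with RZ:ZF = 5:3 ⇒ Z = (5/8, 0)
2. X is the midpoint of FH ⇒ X = (1/2, 1/2)
3. C is the centroid of triangle HXZ ⇒ C = (3/8, 1/2)
line FC meets XZ at B = (17/32, 3/8)
C = F + t·(B−F) with t = 4/3, so FC:CB = 4/3:-1/3

FC:CB = -4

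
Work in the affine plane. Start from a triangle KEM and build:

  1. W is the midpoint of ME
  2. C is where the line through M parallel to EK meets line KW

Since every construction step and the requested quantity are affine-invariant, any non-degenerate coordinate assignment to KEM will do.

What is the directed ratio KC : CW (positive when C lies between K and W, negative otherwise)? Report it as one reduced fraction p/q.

Choose coordinates K = (0, 0), E = (1, 0), M = (0, 1).
1. W is the midpoint of ME ⇒ W = (1/2, 1/2)
2. C is where the line through M parallel to EK meets line KW ⇒ C = (1, 1)
C = K + t·(W−K) with t = 2, so KC:CW = t:(1−t) = 2:-1

KC:CW = -2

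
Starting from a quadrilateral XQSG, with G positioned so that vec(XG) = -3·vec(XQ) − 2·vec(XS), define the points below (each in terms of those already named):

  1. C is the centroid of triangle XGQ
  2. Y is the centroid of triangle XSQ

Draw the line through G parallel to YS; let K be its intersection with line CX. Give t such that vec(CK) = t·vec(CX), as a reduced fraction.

t = -3

Assign X = (0, 0), Q = (1, 0), S = (0, 1), G = (-3, -2) — the answer is frame-independent, so this choice is without loss of generality.
1. C is the centroid of triangle XGQ ⇒ C = (-2/3, -2/3)
2. Y is the centroid of triangle XSQ ⇒ Y = (1/3, 1/3)
through G parallel to YS: direction (-1/3, 2/3); meets CX at K = (-8/3, -8/3)
K = C + t·(X−C) with t = -3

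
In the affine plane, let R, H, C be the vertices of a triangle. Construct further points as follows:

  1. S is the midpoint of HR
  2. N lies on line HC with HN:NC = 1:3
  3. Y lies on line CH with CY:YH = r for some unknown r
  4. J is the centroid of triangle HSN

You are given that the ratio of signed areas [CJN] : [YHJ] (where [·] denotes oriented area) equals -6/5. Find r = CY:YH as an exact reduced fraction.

Work in coordinates with R = (0, 0), H = (1, 0), C = (0, 1).
1. S is the midpoint of HR ⇒ S = (1/2, 0)
2. N lies on line HC with HN:NC = 1:3 ⇒ N = (3/4, 1/4)
3. With CY:YH = r, write λ = r/(r+1) so Y = C + λ·(H−C); Y is affine-linear in λ
4. J is the centroid of triangle HSN ⇒ J = (3/4, 1/12)
Every point depending on Y is an affine combination of Y and λ-independent points, so each such coordinate is linear in λ; the λ² term in each signed area is a multiple of (H−C)×(H−C) = 0, so 2·[CJN] and 2·[YHJ] are each linear in λ. Evaluating at λ=0 and λ=1:
  2·[CJN] = 1/8,   2·[YHJ] = 1/6·λ − 1/6
So [CJN]:[YHJ] = (1/8) / (1/6·λ − 1/6). Setting this equal to -6/5:
  1/8 = -6/5·(1/6·λ − 1/6)  ⇒  λ = 3/8
Then r = λ/(1−λ) = (3/8)/(5/8) = 3/5. Check: with r = 3/5, Y = (3/8, 5/8) and [CJN]:[YHJ] = -6/5 as required.

r = 3/5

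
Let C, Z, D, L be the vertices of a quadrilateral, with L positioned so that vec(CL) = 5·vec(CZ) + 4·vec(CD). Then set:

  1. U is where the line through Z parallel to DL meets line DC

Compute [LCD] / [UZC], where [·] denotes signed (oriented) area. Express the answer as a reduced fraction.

Set C = (0, 0), Z = (1, 0), D = (0, 1), L = (5, 4); any affine frame gives the same invariant.
1. U is where the line through Z parallel to DL meets line DC ⇒ U = (0, -3/5)
2·[LCD] = -5, 2·[UZC] = 3/5
[LCD]:[UZC] = -5:3/5 = -25/3

[LCD]:[UZC] = -25/3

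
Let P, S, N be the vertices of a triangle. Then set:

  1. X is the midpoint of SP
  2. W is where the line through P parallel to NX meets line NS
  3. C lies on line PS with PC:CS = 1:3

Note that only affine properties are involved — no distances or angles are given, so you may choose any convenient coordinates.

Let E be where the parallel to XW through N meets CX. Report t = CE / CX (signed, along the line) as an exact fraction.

t = 2

Work in coordinates with P = (0, 0), S = (1, 0), N = (0, 1).
1. X is the midpoint of SP ⇒ X = (1/2, 0)
2. W is where the line through P parallel to NX meets line NS ⇒ W = (-1, 2)
3. C lies on line PS with PC:CS = 1:3 ⇒ C = (1/4, 0)
through N parallel to XW: direction (-3/2, 2); meets CX at E = (3/4, 0)
E = C + t·(X−C) with t = 2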